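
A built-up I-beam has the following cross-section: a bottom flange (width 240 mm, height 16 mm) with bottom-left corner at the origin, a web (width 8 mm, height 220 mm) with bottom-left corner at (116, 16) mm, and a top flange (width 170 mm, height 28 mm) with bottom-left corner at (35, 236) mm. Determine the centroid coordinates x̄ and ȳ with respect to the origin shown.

Part | A | x̄ᵢ | ȳᵢ | A·x̄ᵢ | A·ȳᵢ
bottom flange | 3840.00 | 120.00 | 8.00 | 460800.00 | 30720.00
web | 1760.00 | 120.00 | 126.00 | 211200.00 | 221760.00
top flange | 4760.00 | 120.00 | 250.00 | 571200.00 | 1190000.00
Σ | 10360.00 |  |  | 1243200.00 | 1442480.00
x̄ = 1243200.00 / 10360.00 = 120.00 mm
ȳ = 1442480.00 / 10360.00 = 139.24 mm

x̄ = 120.00 mm, ȳ = 139.24 mm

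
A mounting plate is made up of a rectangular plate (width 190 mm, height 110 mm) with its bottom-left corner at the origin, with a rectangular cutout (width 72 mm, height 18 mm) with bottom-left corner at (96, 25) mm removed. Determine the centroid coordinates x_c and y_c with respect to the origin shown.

x_c = 92.55 mm, y_c = 56.39 mm

plate: A = 190 × 110 = 20900.00, centroid at (95.00, 55.00).
hole: A = −(72 × 18) = -1296.00, centroid at (132.00, 34.00).
ΣA = 19604.00 mm², ΣAx_c = 1814428.00 mm³, ΣAy_c = 1105436.00 mm³.
x_c = 1814428.00/19604.00 = 92.55 mm; y_c = 1105436.00/19604.00 = 56.39 mm.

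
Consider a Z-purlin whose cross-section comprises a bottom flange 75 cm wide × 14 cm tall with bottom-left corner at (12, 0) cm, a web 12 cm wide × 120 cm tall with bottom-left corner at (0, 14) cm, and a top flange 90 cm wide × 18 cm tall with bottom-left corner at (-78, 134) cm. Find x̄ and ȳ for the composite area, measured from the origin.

bottom flange: A = 75 × 14 = 1050.00, centroid at (49.50, 7.00).
web: A = 12 × 120 = 1440.00, centroid at (6.00, 74.00).
top flange: A = 90 × 18 = 1620.00, centroid at (-33.00, 143.00).
ΣA = 4110.00 cm², ΣAx̄ = 7155.00 cm³, ΣAȳ = 345570.00 cm³.
x̄ = 7155.00/4110.00 = 1.74 cm; ȳ = 345570.00/4110.00 = 84.08 cm.

x̄ = 1.74 cm, ȳ = 84.08 cm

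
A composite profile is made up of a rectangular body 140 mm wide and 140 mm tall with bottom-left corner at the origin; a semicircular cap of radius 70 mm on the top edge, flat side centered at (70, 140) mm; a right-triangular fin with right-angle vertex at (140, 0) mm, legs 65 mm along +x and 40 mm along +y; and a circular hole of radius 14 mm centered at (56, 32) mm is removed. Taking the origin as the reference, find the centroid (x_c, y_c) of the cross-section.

x_c = 74.57 mm, y_c = 95.63 mm

rectangular body: A = 140 × 140 = 19600.00, centroid at (70.00, 70.00).
semicircular top: A = ½π·70² = 7696.90, centroid at (70.00, 169.71).
triangular fin: A = ½·65·40 = 1300.00, centroid at (161.67, 13.33).
hole: A = −π·14² = -615.75, centroid at (56.00, 32.00).
ΣA = 27981.15 mm²
ΣAx_c = (19600.00)(70.00) + (7696.90)(70.00) + (1300.00)(161.67) + (-615.75)(56.00) = 2086467.69 mm³
ΣAy_c = (19600.00)(70.00) + (7696.90)(169.71) + (1300.00)(13.33) + (-615.75)(32.00) = 2675862.21 mm³
x_c = 2086467.69 / 27981.15 = 74.57 mm
y_c = 2675862.21 / 27981.15 = 95.63 mm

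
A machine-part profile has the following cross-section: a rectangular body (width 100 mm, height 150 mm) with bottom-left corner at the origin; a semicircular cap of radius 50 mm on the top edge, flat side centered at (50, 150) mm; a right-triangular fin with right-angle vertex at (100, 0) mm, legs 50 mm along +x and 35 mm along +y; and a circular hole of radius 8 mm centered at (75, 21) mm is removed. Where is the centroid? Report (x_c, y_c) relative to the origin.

Part | A | x̄ᵢ | ȳᵢ | A·x̄ᵢ | A·ȳᵢ
rectangular body | 15000.00 | 50.00 | 75.00 | 750000.00 | 1125000.00
semicircular top | 3926.99 | 50.00 | 171.22 | 196349.54 | 672381.96
triangular fin | 875.00 | 116.67 | 11.67 | 102083.33 | 10208.33
hole | -201.06 | 75.00 | 21.00 | -15079.64 | -4222.30
Σ | 19600.93 |  |  | 1033353.23 | 1803367.99
x_c = 1033353.23 / 19600.93 = 52.72 mm
y_c = 1803367.99 / 19600.93 = 92.00 mm

x_c = 52.72 mm, y_c = 92.00 mm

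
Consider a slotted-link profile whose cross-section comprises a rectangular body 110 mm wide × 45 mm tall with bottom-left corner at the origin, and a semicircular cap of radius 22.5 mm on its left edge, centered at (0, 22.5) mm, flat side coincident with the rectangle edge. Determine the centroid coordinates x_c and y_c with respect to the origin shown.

rectangular body: A = 110 × 45 = 4950.00, centroid at (55.00, 22.50).
semicircular end: A = ½π·22.5² = 795.22, centroid at (-9.55, 22.50).
ΣA = 5745.22 mm²
ΣAx_c = (4950.00)(55.00) + (795.22)(-9.55) = 264656.25 mm³
ΣAy_c = (4950.00)(22.50) + (795.22)(22.50) = 129267.35 mm³
x_c = 264656.25 / 5745.22 = 46.07 mm
y_c = 129267.35 / 5745.22 = 22.50 mm

x_c = 46.07 mm, y_c = 22.50 mm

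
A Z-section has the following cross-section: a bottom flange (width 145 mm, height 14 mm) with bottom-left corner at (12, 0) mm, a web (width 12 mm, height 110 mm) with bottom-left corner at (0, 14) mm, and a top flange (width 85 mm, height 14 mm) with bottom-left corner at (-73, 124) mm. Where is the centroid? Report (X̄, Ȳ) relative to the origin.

Part | A | x̄ᵢ | ȳᵢ | A·x̄ᵢ | A·ȳᵢ
bottom flange | 2030.00 | 84.50 | 7.00 | 171535.00 | 14210.00
web | 1320.00 | 6.00 | 69.00 | 7920.00 | 91080.00
top flange | 1190.00 | -30.50 | 131.00 | -36295.00 | 155890.00
Σ | 4540.00 |  |  | 143160.00 | 261180.00
X̄ = 143160.00 / 4540.00 = 31.53 mm
Ȳ = 261180.00 / 4540.00 = 57.53 mm

X̄ = 31.53 mm, Ȳ = 57.53 mm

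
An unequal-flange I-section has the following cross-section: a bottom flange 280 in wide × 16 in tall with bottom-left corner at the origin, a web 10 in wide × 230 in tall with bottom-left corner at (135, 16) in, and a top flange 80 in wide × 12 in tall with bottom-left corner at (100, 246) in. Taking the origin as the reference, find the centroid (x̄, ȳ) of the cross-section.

Part | A | x̄ᵢ | ȳᵢ | A·x̄ᵢ | A·ȳᵢ
bottom flange | 4480.00 | 140.00 | 8.00 | 627200.00 | 35840.00
web | 2300.00 | 140.00 | 131.00 | 322000.00 | 301300.00
top flange | 960.00 | 140.00 | 252.00 | 134400.00 | 241920.00
Σ | 7740.00 |  |  | 1083600.00 | 579060.00
x̄ = 1083600.00 / 7740.00 = 140.00 in
ȳ = 579060.00 / 7740.00 = 74.81 in

x̄ = 140.00 in, ȳ = 74.81 in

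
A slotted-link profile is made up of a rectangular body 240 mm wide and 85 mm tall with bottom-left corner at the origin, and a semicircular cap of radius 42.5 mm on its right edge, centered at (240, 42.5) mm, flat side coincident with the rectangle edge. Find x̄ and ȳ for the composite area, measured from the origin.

x̄ = 136.85 mm, ȳ = 42.50 mm

Part | A | x̄ᵢ | ȳᵢ | A·x̄ᵢ | A·ȳᵢ
rectangular body | 20400.00 | 120.00 | 42.50 | 2448000.00 | 867000.00
semicircular end | 2837.25 | 258.04 | 42.50 | 732117.29 | 120583.16
Σ | 23237.25 |  |  | 3180117.29 | 987583.16
x̄ = 3180117.29 / 23237.25 = 136.85 mm
ȳ = 987583.16 / 23237.25 = 42.50 mm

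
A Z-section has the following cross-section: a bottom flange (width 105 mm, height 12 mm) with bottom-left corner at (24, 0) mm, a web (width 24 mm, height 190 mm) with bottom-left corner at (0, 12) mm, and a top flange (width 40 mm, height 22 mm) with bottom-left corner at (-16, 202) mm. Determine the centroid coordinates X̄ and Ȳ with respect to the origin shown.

bottom flange: A = 105 × 12 = 1260.00, centroid at (76.50, 6.00).
web: A = 24 × 190 = 4560.00, centroid at (12.00, 107.00).
top flange: A = 40 × 22 = 880.00, centroid at (4.00, 213.00).
ΣA = 6700.00 mm², ΣAX̄ = 154630.00 mm³, ΣAȲ = 682920.00 mm³.
X̄ = 154630.00/6700.00 = 23.08 mm; Ȳ = 682920.00/6700.00 = 101.93 mm.

X̄ = 23.08 mm, Ȳ = 101.93 mm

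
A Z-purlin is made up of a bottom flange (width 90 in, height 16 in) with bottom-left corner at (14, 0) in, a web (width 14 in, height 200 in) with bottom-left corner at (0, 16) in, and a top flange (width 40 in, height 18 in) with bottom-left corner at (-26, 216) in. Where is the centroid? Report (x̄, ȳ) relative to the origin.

x̄ = 20.21 in, ȳ = 100.47 in

bottom flange: A = 90 × 16 = 1440.00, centroid at (59.00, 8.00).
web: A = 14 × 200 = 2800.00, centroid at (7.00, 116.00).
top flange: A = 40 × 18 = 720.00, centroid at (-6.00, 225.00).
ΣA = 4960.00 in², ΣAx̄ = 100240.00 in³, ΣAȳ = 498320.00 in³.
x̄ = 100240.00/4960.00 = 20.21 in; ȳ = 498320.00/4960.00 = 100.47 in.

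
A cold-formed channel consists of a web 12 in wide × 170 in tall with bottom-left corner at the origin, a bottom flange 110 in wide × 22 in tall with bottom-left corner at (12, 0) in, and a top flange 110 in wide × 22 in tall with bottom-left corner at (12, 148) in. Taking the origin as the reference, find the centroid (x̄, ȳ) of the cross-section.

x̄ = 48.91 in, ȳ = 85.00 in

web: A = 12 × 170 = 2040.00, centroid at (6.00, 85.00).
bottom flange: A = 110 × 22 = 2420.00, centroid at (67.00, 11.00).
top flange: A = 110 × 22 = 2420.00, centroid at (67.00, 159.00).
ΣA = 6880.00 in², ΣAx̄ = 336520.00 in³, ΣAȳ = 584800.00 in³.
x̄ = 336520.00/6880.00 = 48.91 in; ȳ = 584800.00/6880.00 = 85.00 in.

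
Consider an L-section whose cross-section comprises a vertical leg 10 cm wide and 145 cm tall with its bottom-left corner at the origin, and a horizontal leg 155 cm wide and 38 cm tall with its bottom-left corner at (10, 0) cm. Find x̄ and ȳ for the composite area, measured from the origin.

Part | A | x̄ᵢ | ȳᵢ | A·x̄ᵢ | A·ȳᵢ
vertical leg | 1450.00 | 5.00 | 72.50 | 7250.00 | 105125.00
horizontal leg | 5890.00 | 87.50 | 19.00 | 515375.00 | 111910.00
Σ | 7340.00 |  |  | 522625.00 | 217035.00
x̄ = 522625.00 / 7340.00 = 71.20 cm
ȳ = 217035.00 / 7340.00 = 29.57 cm

x̄ = 71.20 cm, ȳ = 29.57 cm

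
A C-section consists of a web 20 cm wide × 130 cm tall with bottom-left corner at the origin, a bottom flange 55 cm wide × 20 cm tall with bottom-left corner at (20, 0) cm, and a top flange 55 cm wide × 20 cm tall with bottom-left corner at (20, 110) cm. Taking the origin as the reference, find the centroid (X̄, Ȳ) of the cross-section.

web: A = 20 × 130 = 2600.00, centroid at (10.00, 65.00).
bottom flange: A = 55 × 20 = 1100.00, centroid at (47.50, 10.00).
top flange: A = 55 × 20 = 1100.00, centroid at (47.50, 120.00).
ΣA = 4800.00 cm², ΣAX̄ = 130500.00 cm³, ΣAȲ = 312000.00 cm³.
X̄ = 130500.00/4800.00 = 27.19 cm; Ȳ = 312000.00/4800.00 = 65.00 cm.

X̄ = 27.19 cm, Ȳ = 65.00 cm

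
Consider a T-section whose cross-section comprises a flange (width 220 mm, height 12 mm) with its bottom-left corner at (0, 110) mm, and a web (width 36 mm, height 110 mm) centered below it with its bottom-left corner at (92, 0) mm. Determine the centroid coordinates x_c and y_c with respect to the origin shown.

Part | A | x̄ᵢ | ȳᵢ | A·x̄ᵢ | A·ȳᵢ
web | 3960.00 | 110.00 | 55.00 | 435600.00 | 217800.00
flange | 2640.00 | 110.00 | 116.00 | 290400.00 | 306240.00
Σ | 6600.00 |  |  | 726000.00 | 524040.00
x_c = 726000.00 / 6600.00 = 110.00 mm
y_c = 524040.00 / 6600.00 = 79.40 mm

x_c = 110.00 mm, y_c = 79.40 mm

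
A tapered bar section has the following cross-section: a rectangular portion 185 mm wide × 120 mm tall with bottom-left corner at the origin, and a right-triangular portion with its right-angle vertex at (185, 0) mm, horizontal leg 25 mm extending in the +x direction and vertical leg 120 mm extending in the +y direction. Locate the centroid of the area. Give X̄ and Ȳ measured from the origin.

X̄ = 98.88 mm, Ȳ = 58.73 mm

rectangular portion: A = 185 × 120 = 22200.00, centroid at (92.50, 60.00).
triangular portion: A = ½·25·120 = 1500.00, centroid at (193.33, 40.00).
ΣA = 23700.00 mm²
ΣAX̄ = (22200.00)(92.50) + (1500.00)(193.33) = 2343500.00 mm³
ΣAȲ = (22200.00)(60.00) + (1500.00)(40.00) = 1392000.00 mm³
X̄ = 2343500.00 / 23700.00 = 98.88 mm
Ȳ = 1392000.00 / 23700.00 = 58.73 mm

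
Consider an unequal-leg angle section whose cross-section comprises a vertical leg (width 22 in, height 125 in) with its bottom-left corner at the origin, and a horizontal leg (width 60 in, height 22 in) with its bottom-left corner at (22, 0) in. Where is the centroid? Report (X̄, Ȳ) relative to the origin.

X̄ = 24.30 in, Ȳ = 45.80 in

vertical leg: A = 22 × 125 = 2750.00, centroid at (11.00, 62.50).
horizontal leg: A = 60 × 22 = 1320.00, centroid at (52.00, 11.00).
ΣA = 4070.00 in²
ΣAX̄ = (2750.00)(11.00) + (1320.00)(52.00) = 98890.00 in³
ΣAȲ = (2750.00)(62.50) + (1320.00)(11.00) = 186395.00 in³
X̄ = 98890.00 / 4070.00 = 24.30 in
Ȳ = 186395.00 / 4070.00 = 45.80 in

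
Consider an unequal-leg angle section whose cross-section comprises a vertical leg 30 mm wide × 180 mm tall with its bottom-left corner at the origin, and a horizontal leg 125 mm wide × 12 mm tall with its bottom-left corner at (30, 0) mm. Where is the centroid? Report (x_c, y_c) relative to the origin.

Part | A | x̄ᵢ | ȳᵢ | A·x̄ᵢ | A·ȳᵢ
vertical leg | 5400.00 | 15.00 | 90.00 | 81000.00 | 486000.00
horizontal leg | 1500.00 | 92.50 | 6.00 | 138750.00 | 9000.00
Σ | 6900.00 |  |  | 219750.00 | 495000.00
x_c = 219750.00 / 6900.00 = 31.85 mm
y_c = 495000.00 / 6900.00 = 71.74 mm

x_c = 31.85 mm, y_c = 71.74 mm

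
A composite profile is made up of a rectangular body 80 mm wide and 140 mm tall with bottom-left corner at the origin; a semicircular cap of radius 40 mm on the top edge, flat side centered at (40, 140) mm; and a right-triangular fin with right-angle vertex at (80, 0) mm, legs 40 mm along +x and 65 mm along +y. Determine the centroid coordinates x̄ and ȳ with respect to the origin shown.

x̄ = 44.62 mm, ȳ = 80.37 mm

rectangular body: A = 80 × 140 = 11200.00, centroid at (40.00, 70.00).
semicircular top: A = ½π·40² = 2513.27, centroid at (40.00, 156.98).
triangular fin: A = ½·40·65 = 1300.00, centroid at (93.33, 21.67).
ΣA = 15013.27 mm², ΣAx̄ = 669864.30 mm³, ΣAȳ = 1206691.71 mm³.
x̄ = 669864.30/15013.27 = 44.62 mm; ȳ = 1206691.71/15013.27 = 80.37 mm.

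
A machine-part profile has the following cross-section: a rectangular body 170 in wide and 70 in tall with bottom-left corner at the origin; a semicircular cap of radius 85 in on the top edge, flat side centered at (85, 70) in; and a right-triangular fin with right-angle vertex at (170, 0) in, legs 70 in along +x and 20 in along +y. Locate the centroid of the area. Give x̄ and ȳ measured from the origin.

x̄ = 88.17 in, ȳ = 67.85 in

rectangular body: A = 170 × 70 = 11900.00, centroid at (85.00, 35.00).
semicircular top: A = ½π·85² = 11349.00, centroid at (85.00, 106.08).
triangular fin: A = ½·70·20 = 700.00, centroid at (193.33, 6.67).
ΣA = 23949.00 in², ΣAx̄ = 2111498.63 in³, ΣAȳ = 1625013.58 in³.
x̄ = 2111498.63/23949.00 = 88.17 in; ȳ = 1625013.58/23949.00 = 67.85 in.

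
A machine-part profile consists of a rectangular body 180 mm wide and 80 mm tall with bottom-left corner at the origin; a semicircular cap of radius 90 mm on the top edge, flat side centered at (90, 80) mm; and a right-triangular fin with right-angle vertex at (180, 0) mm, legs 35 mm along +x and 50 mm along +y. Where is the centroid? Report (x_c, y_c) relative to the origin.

rectangular body: A = 180 × 80 = 14400.00, centroid at (90.00, 40.00).
semicircular top: A = ½π·90² = 12723.45, centroid at (90.00, 118.20).
triangular fin: A = ½·35·50 = 875.00, centroid at (191.67, 16.67).
ΣA = 27998.45 mm²
ΣAx_c = (14400.00)(90.00) + (12723.45)(90.00) + (875.00)(191.67) = 2608818.86 mm³
ΣAy_c = (14400.00)(40.00) + (12723.45)(118.20) + (875.00)(16.67) = 2094459.35 mm³
x_c = 2608818.86 / 27998.45 = 93.18 mm
y_c = 2094459.35 / 27998.45 = 74.81 mm

x_c = 93.18 mm, y_c = 74.81 mm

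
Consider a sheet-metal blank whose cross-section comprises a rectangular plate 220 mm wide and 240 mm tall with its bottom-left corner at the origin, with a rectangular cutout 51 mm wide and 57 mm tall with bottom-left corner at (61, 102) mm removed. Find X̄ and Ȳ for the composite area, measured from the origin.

X̄ = 111.37 mm, Ȳ = 119.39 mm

plate: A = 220 × 240 = 52800.00, centroid at (110.00, 120.00).
hole: A = −(51 × 57) = -2907.00, centroid at (86.50, 130.50).
ΣA = 49893.00 mm²
ΣAX̄ = (52800.00)(110.00) + (-2907.00)(86.50) = 5556544.50 mm³
ΣAȲ = (52800.00)(120.00) + (-2907.00)(130.50) = 5956636.50 mm³
X̄ = 5556544.50 / 49893.00 = 111.37 mm
Ȳ = 5956636.50 / 49893.00 = 119.39 mm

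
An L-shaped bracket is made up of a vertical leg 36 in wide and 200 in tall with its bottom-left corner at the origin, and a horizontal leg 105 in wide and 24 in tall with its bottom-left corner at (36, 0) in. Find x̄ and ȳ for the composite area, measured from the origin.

x̄ = 36.28 in, ȳ = 77.19 in

Part | A | x̄ᵢ | ȳᵢ | A·x̄ᵢ | A·ȳᵢ
vertical leg | 7200.00 | 18.00 | 100.00 | 129600.00 | 720000.00
horizontal leg | 2520.00 | 88.50 | 12.00 | 223020.00 | 30240.00
Σ | 9720.00 |  |  | 352620.00 | 750240.00
x̄ = 352620.00 / 9720.00 = 36.28 in
ȳ = 750240.00 / 9720.00 = 77.19 in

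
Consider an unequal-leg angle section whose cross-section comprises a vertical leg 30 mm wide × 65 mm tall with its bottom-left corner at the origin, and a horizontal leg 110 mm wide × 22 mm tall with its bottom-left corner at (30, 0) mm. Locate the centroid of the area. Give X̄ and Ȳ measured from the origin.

X̄ = 53.76 mm, Ȳ = 20.59 mm

Part | A | x̄ᵢ | ȳᵢ | A·x̄ᵢ | A·ȳᵢ
vertical leg | 1950.00 | 15.00 | 32.50 | 29250.00 | 63375.00
horizontal leg | 2420.00 | 85.00 | 11.00 | 205700.00 | 26620.00
Σ | 4370.00 |  |  | 234950.00 | 89995.00
X̄ = 234950.00 / 4370.00 = 53.76 mm
Ȳ = 89995.00 / 4370.00 = 20.59 mm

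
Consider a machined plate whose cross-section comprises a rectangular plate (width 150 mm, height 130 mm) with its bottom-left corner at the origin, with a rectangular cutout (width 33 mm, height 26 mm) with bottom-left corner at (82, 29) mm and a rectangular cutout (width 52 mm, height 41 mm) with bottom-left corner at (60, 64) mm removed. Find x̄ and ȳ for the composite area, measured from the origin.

x̄ = 72.36 mm, ȳ = 63.68 mm

Part | A | x̄ᵢ | ȳᵢ | A·x̄ᵢ | A·ȳᵢ
plate | 19500.00 | 75.00 | 65.00 | 1462500.00 | 1267500.00
hole 1 | -858.00 | 98.50 | 42.00 | -84513.00 | -36036.00
hole 2 | -2132.00 | 86.00 | 84.50 | -183352.00 | -180154.00
Σ | 16510.00 |  |  | 1194635.00 | 1051310.00
x̄ = 1194635.00 / 16510.00 = 72.36 mm
ȳ = 1051310.00 / 16510.00 = 63.68 mm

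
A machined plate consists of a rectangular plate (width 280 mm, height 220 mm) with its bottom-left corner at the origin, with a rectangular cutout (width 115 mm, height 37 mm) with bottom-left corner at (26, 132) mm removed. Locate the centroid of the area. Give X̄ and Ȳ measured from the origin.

Part | A | x̄ᵢ | ȳᵢ | A·x̄ᵢ | A·ȳᵢ
plate | 61600.00 | 140.00 | 110.00 | 8624000.00 | 6776000.00
hole | -4255.00 | 83.50 | 150.50 | -355292.50 | -640377.50
Σ | 57345.00 |  |  | 8268707.50 | 6135622.50
X̄ = 8268707.50 / 57345.00 = 144.19 mm
Ȳ = 6135622.50 / 57345.00 = 106.99 mm

X̄ = 144.19 mm, Ȳ = 106.99 mm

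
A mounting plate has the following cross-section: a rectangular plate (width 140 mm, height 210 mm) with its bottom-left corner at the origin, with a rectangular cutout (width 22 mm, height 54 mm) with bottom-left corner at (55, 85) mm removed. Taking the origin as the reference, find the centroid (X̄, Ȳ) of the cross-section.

Part | A | x̄ᵢ | ȳᵢ | A·x̄ᵢ | A·ȳᵢ
plate | 29400.00 | 70.00 | 105.00 | 2058000.00 | 3087000.00
hole | -1188.00 | 66.00 | 112.00 | -78408.00 | -133056.00
Σ | 28212.00 |  |  | 1979592.00 | 2953944.00
X̄ = 1979592.00 / 28212.00 = 70.17 mm
Ȳ = 2953944.00 / 28212.00 = 104.71 mm

X̄ = 70.17 mm, Ȳ = 104.71 mm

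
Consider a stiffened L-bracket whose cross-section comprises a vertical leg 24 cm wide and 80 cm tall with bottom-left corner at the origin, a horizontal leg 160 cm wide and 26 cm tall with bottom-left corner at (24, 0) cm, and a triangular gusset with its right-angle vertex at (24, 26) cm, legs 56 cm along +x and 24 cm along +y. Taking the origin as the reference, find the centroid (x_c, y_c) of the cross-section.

vertical leg: A = 24 × 80 = 1920.00, centroid at (12.00, 40.00).
horizontal leg: A = 160 × 26 = 4160.00, centroid at (104.00, 13.00).
gusset: A = ½·56·24 = 672.00, centroid at (42.67, 34.00).
ΣA = 6752.00 cm²
ΣAx_c = (1920.00)(12.00) + (4160.00)(104.00) + (672.00)(42.67) = 484352.00 cm³
ΣAy_c = (1920.00)(40.00) + (4160.00)(13.00) + (672.00)(34.00) = 153728.00 cm³
x_c = 484352.00 / 6752.00 = 71.73 cm
y_c = 153728.00 / 6752.00 = 22.77 cm

x_c = 71.73 cm, y_c = 22.77 cm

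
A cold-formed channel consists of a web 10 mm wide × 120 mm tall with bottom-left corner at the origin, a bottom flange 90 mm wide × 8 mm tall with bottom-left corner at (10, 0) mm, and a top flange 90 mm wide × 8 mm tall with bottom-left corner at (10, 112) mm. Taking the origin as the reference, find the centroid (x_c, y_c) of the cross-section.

Part | A | x̄ᵢ | ȳᵢ | A·x̄ᵢ | A·ȳᵢ
web | 1200.00 | 5.00 | 60.00 | 6000.00 | 72000.00
bottom flange | 720.00 | 55.00 | 4.00 | 39600.00 | 2880.00
top flange | 720.00 | 55.00 | 116.00 | 39600.00 | 83520.00
Σ | 2640.00 |  |  | 85200.00 | 158400.00
x_c = 85200.00 / 2640.00 = 32.27 mm
y_c = 158400.00 / 2640.00 = 60.00 mm

x_c = 32.27 mm, y_c = 60.00 mm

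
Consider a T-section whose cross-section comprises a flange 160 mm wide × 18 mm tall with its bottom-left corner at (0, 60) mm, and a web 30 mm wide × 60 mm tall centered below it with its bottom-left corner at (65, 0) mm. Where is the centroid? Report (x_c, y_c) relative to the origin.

web: A = 30 × 60 = 1800.00, centroid at (80.00, 30.00).
flange: A = 160 × 18 = 2880.00, centroid at (80.00, 69.00).
ΣA = 4680.00 mm², ΣAx_c = 374400.00 mm³, ΣAy_c = 252720.00 mm³.
x_c = 374400.00/4680.00 = 80.00 mm; y_c = 252720.00/4680.00 = 54.00 mm.

x_c = 80.00 mm, y_c = 54.00 mm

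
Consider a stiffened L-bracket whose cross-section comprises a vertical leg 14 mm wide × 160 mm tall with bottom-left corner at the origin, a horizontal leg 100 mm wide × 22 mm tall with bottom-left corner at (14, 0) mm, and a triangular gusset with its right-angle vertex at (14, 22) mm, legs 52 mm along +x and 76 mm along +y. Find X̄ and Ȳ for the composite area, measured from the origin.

X̄ = 34.04 mm, Ȳ = 46.28 mm

vertical leg: A = 14 × 160 = 2240.00, centroid at (7.00, 80.00).
horizontal leg: A = 100 × 22 = 2200.00, centroid at (64.00, 11.00).
gusset: A = ½·52·76 = 1976.00, centroid at (31.33, 47.33).
ΣA = 6416.00 mm², ΣAX̄ = 218394.67 mm³, ΣAȲ = 296930.67 mm³.
X̄ = 218394.67/6416.00 = 34.04 mm; Ȳ = 296930.67/6416.00 = 46.28 mm.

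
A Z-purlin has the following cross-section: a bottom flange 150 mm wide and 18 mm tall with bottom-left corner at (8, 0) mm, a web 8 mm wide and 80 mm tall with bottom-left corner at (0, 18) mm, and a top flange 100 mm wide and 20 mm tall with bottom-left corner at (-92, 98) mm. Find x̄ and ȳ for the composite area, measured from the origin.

bottom flange: A = 150 × 18 = 2700.00, centroid at (83.00, 9.00).
web: A = 8 × 80 = 640.00, centroid at (4.00, 58.00).
top flange: A = 100 × 20 = 2000.00, centroid at (-42.00, 108.00).
ΣA = 5340.00 mm², ΣAx̄ = 142660.00 mm³, ΣAȳ = 277420.00 mm³.
x̄ = 142660.00/5340.00 = 26.72 mm; ȳ = 277420.00/5340.00 = 51.95 mm.

x̄ = 26.72 mm, ȳ = 51.95 mm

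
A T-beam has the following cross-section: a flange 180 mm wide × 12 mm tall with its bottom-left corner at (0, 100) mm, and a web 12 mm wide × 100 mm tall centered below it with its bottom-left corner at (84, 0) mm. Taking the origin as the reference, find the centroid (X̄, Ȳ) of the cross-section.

web: A = 12 × 100 = 1200.00, centroid at (90.00, 50.00).
flange: A = 180 × 12 = 2160.00, centroid at (90.00, 106.00).
ΣA = 3360.00 mm²
ΣAX̄ = (1200.00)(90.00) + (2160.00)(90.00) = 302400.00 mm³
ΣAȲ = (1200.00)(50.00) + (2160.00)(106.00) = 288960.00 mm³
X̄ = 302400.00 / 3360.00 = 90.00 mm
Ȳ = 288960.00 / 3360.00 = 86.00 mm

X̄ = 90.00 mm, Ȳ = 86.00 mm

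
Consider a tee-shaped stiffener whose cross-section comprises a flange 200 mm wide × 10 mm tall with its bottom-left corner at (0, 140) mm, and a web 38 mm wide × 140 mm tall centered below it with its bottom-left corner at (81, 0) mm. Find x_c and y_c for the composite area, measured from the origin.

x_c = 100.00 mm, y_c = 90.49 mm

web: A = 38 × 140 = 5320.00, centroid at (100.00, 70.00).
flange: A = 200 × 10 = 2000.00, centroid at (100.00, 145.00).
ΣA = 7320.00 mm²
ΣAx_c = (5320.00)(100.00) + (2000.00)(100.00) = 732000.00 mm³
ΣAy_c = (5320.00)(70.00) + (2000.00)(145.00) = 662400.00 mm³
x_c = 732000.00 / 7320.00 = 100.00 mm
y_c = 662400.00 / 7320.00 = 90.49 mm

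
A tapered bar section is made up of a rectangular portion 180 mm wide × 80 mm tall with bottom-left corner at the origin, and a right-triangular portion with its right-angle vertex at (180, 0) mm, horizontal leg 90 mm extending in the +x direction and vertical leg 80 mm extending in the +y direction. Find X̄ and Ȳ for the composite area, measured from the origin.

Part | A | x̄ᵢ | ȳᵢ | A·x̄ᵢ | A·ȳᵢ
rectangular portion | 14400.00 | 90.00 | 40.00 | 1296000.00 | 576000.00
triangular portion | 3600.00 | 210.00 | 26.67 | 756000.00 | 96000.00
Σ | 18000.00 |  |  | 2052000.00 | 672000.00
X̄ = 2052000.00 / 18000.00 = 114.00 mm
Ȳ = 672000.00 / 18000.00 = 37.33 mm

X̄ = 114.00 mm, Ȳ = 37.33 mm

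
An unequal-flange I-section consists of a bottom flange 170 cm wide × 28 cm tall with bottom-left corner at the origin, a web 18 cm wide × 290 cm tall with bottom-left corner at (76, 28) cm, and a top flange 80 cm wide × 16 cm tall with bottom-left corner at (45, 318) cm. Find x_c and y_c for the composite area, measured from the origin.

bottom flange: A = 170 × 28 = 4760.00, centroid at (85.00, 14.00).
web: A = 18 × 290 = 5220.00, centroid at (85.00, 173.00).
top flange: A = 80 × 16 = 1280.00, centroid at (85.00, 326.00).
ΣA = 11260.00 cm², ΣAx_c = 957100.00 cm³, ΣAy_c = 1386980.00 cm³.
x_c = 957100.00/11260.00 = 85.00 cm; y_c = 1386980.00/11260.00 = 123.18 cm.

x_c = 85.00 cm, y_c = 123.18 cm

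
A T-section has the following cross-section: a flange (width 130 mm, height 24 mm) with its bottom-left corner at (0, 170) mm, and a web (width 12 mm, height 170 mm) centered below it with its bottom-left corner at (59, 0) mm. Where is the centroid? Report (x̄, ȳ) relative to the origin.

x̄ = 65.00 mm, ȳ = 143.65 mm

web: A = 12 × 170 = 2040.00, centroid at (65.00, 85.00).
flange: A = 130 × 24 = 3120.00, centroid at (65.00, 182.00).
ΣA = 5160.00 mm², ΣAx̄ = 335400.00 mm³, ΣAȳ = 741240.00 mm³.
x̄ = 335400.00/5160.00 = 65.00 mm; ȳ = 741240.00/5160.00 = 143.65 mm.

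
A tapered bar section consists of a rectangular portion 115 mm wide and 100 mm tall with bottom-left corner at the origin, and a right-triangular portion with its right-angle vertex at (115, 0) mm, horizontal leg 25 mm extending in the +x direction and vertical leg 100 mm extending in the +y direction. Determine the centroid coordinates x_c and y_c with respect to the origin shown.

x_c = 63.95 mm, y_c = 48.37 mm

rectangular portion: A = 115 × 100 = 11500.00, centroid at (57.50, 50.00).
triangular portion: A = ½·25·100 = 1250.00, centroid at (123.33, 33.33).
ΣA = 12750.00 mm²
ΣAx_c = (11500.00)(57.50) + (1250.00)(123.33) = 815416.67 mm³
ΣAy_c = (11500.00)(50.00) + (1250.00)(33.33) = 616666.67 mm³
x_c = 815416.67 / 12750.00 = 63.95 mm
y_c = 616666.67 / 12750.00 = 48.37 mm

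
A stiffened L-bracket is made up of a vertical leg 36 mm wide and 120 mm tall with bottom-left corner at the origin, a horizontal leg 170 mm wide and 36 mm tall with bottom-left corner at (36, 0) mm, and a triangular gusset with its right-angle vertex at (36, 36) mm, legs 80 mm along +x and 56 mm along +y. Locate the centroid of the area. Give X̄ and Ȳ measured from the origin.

X̄ = 75.60 mm, Ȳ = 38.79 mm

vertical leg: A = 36 × 120 = 4320.00, centroid at (18.00, 60.00).
horizontal leg: A = 170 × 36 = 6120.00, centroid at (121.00, 18.00).
gusset: A = ½·80·56 = 2240.00, centroid at (62.67, 54.67).
ΣA = 12680.00 mm²
ΣAX̄ = (4320.00)(18.00) + (6120.00)(121.00) + (2240.00)(62.67) = 958653.33 mm³
ΣAȲ = (4320.00)(60.00) + (6120.00)(18.00) + (2240.00)(54.67) = 491813.33 mm³
X̄ = 958653.33 / 12680.00 = 75.60 mm
Ȳ = 491813.33 / 12680.00 = 38.79 mm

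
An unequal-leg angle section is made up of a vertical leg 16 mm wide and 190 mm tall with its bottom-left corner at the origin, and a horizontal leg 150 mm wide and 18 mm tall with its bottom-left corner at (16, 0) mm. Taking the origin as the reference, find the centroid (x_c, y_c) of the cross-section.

x_c = 47.04 mm, y_c = 54.55 mm

vertical leg: A = 16 × 190 = 3040.00, centroid at (8.00, 95.00).
horizontal leg: A = 150 × 18 = 2700.00, centroid at (91.00, 9.00).
ΣA = 5740.00 mm², ΣAx_c = 270020.00 mm³, ΣAy_c = 313100.00 mm³.
x_c = 270020.00/5740.00 = 47.04 mm; y_c = 313100.00/5740.00 = 54.55 mm.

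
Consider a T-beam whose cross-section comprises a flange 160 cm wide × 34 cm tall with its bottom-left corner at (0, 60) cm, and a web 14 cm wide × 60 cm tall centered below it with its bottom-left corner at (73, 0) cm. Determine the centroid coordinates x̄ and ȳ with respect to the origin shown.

x̄ = 80.00 cm, ȳ = 70.71 cm

web: A = 14 × 60 = 840.00, centroid at (80.00, 30.00).
flange: A = 160 × 34 = 5440.00, centroid at (80.00, 77.00).
ΣA = 6280.00 cm²
ΣAx̄ = (840.00)(80.00) + (5440.00)(80.00) = 502400.00 cm³
ΣAȳ = (840.00)(30.00) + (5440.00)(77.00) = 444080.00 cm³
x̄ = 502400.00 / 6280.00 = 80.00 cm
ȳ = 444080.00 / 6280.00 = 70.71 cm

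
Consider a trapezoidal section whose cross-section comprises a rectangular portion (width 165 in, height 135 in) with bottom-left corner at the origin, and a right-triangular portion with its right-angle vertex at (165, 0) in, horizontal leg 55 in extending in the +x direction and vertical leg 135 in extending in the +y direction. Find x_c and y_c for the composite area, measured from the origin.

rectangular portion: A = 165 × 135 = 22275.00, centroid at (82.50, 67.50).
triangular portion: A = ½·55·135 = 3712.50, centroid at (183.33, 45.00).
ΣA = 25987.50 in²
ΣAx_c = (22275.00)(82.50) + (3712.50)(183.33) = 2518312.50 in³
ΣAy_c = (22275.00)(67.50) + (3712.50)(45.00) = 1670625.00 in³
x_c = 2518312.50 / 25987.50 = 96.90 in
y_c = 1670625.00 / 25987.50 = 64.29 in

x_c = 96.90 in, y_c = 64.29 in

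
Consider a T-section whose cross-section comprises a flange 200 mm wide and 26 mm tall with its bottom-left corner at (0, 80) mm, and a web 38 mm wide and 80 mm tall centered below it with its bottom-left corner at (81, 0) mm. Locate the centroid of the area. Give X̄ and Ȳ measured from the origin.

Part | A | x̄ᵢ | ȳᵢ | A·x̄ᵢ | A·ȳᵢ
web | 3040.00 | 100.00 | 40.00 | 304000.00 | 121600.00
flange | 5200.00 | 100.00 | 93.00 | 520000.00 | 483600.00
Σ | 8240.00 |  |  | 824000.00 | 605200.00
X̄ = 824000.00 / 8240.00 = 100.00 mm
Ȳ = 605200.00 / 8240.00 = 73.45 mm

X̄ = 100.00 mm, Ȳ = 73.45 mm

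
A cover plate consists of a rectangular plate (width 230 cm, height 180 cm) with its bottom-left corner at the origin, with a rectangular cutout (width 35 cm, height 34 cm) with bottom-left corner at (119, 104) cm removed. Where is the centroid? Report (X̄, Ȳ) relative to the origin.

X̄ = 114.36 cm, Ȳ = 89.08 cm

plate: A = 230 × 180 = 41400.00, centroid at (115.00, 90.00).
hole: A = −(35 × 34) = -1190.00, centroid at (136.50, 121.00).
ΣA = 40210.00 cm², ΣAX̄ = 4598565.00 cm³, ΣAȲ = 3582010.00 cm³.
X̄ = 4598565.00/40210.00 = 114.36 cm; Ȳ = 3582010.00/40210.00 = 89.08 cm.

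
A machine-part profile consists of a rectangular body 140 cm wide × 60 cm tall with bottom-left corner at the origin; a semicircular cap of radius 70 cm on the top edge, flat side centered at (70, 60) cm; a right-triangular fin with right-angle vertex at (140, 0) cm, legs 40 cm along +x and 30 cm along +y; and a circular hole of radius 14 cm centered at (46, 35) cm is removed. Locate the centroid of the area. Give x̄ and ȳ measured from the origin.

rectangular body: A = 140 × 60 = 8400.00, centroid at (70.00, 30.00).
semicircular top: A = ½π·70² = 7696.90, centroid at (70.00, 89.71).
triangular fin: A = ½·40·30 = 600.00, centroid at (153.33, 10.00).
hole: A = −π·14² = -615.75, centroid at (46.00, 35.00).
ΣA = 16081.15 cm², ΣAx̄ = 1190458.54 cm³, ΣAȳ = 926929.46 cm³.
x̄ = 1190458.54/16081.15 = 74.03 cm; ȳ = 926929.46/16081.15 = 57.64 cm.

x̄ = 74.03 cm, ȳ = 57.64 cm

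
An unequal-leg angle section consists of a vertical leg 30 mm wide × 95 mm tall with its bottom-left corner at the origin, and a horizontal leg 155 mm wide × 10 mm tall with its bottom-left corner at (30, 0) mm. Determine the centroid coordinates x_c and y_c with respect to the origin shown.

x_c = 47.59 mm, y_c = 32.53 mm

Part | A | x̄ᵢ | ȳᵢ | A·x̄ᵢ | A·ȳᵢ
vertical leg | 2850.00 | 15.00 | 47.50 | 42750.00 | 135375.00
horizontal leg | 1550.00 | 107.50 | 5.00 | 166625.00 | 7750.00
Σ | 4400.00 |  |  | 209375.00 | 143125.00
x_c = 209375.00 / 4400.00 = 47.59 mm
y_c = 143125.00 / 4400.00 = 32.53 mm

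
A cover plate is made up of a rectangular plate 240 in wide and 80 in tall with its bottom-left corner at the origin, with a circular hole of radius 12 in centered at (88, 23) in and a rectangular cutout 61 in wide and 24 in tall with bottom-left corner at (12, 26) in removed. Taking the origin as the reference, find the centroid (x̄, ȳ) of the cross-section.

plate: A = 240 × 80 = 19200.00, centroid at (120.00, 40.00).
hole 1: A = −π·12² = -452.39, centroid at (88.00, 23.00).
hole 2: A = −(61 × 24) = -1464.00, centroid at (42.50, 38.00).
ΣA = 17283.61 in², ΣAx̄ = 2201969.74 in³, ΣAȳ = 701963.05 in³.
x̄ = 2201969.74/17283.61 = 127.40 in; ȳ = 701963.05/17283.61 = 40.61 in.

x̄ = 127.40 in, ȳ = 40.61 in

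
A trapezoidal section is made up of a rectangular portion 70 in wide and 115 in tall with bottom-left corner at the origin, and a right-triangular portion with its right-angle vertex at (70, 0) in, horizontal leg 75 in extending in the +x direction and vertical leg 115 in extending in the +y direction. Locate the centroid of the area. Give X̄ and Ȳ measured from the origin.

X̄ = 55.93 in, Ȳ = 50.81 in

rectangular portion: A = 70 × 115 = 8050.00, centroid at (35.00, 57.50).
triangular portion: A = ½·75·115 = 4312.50, centroid at (95.00, 38.33).
ΣA = 12362.50 in²
ΣAX̄ = (8050.00)(35.00) + (4312.50)(95.00) = 691437.50 in³
ΣAȲ = (8050.00)(57.50) + (4312.50)(38.33) = 628187.50 in³
X̄ = 691437.50 / 12362.50 = 55.93 in
Ȳ = 628187.50 / 12362.50 = 50.81 in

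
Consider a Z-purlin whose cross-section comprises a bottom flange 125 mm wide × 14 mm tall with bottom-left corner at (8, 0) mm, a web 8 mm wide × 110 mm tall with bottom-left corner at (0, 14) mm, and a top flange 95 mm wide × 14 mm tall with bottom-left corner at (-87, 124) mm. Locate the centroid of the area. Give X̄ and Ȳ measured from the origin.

bottom flange: A = 125 × 14 = 1750.00, centroid at (70.50, 7.00).
web: A = 8 × 110 = 880.00, centroid at (4.00, 69.00).
top flange: A = 95 × 14 = 1330.00, centroid at (-39.50, 131.00).
ΣA = 3960.00 mm²
ΣAX̄ = (1750.00)(70.50) + (880.00)(4.00) + (1330.00)(-39.50) = 74360.00 mm³
ΣAȲ = (1750.00)(7.00) + (880.00)(69.00) + (1330.00)(131.00) = 247200.00 mm³
X̄ = 74360.00 / 3960.00 = 18.78 mm
Ȳ = 247200.00 / 3960.00 = 62.42 mm

X̄ = 18.78 mm, Ȳ = 62.42 mm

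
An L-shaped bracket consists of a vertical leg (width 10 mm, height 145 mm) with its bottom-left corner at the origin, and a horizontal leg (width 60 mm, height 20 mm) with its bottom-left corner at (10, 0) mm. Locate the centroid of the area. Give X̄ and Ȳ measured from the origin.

X̄ = 20.85 mm, Ȳ = 44.20 mm

vertical leg: A = 10 × 145 = 1450.00, centroid at (5.00, 72.50).
horizontal leg: A = 60 × 20 = 1200.00, centroid at (40.00, 10.00).
ΣA = 2650.00 mm²
ΣAX̄ = (1450.00)(5.00) + (1200.00)(40.00) = 55250.00 mm³
ΣAȲ = (1450.00)(72.50) + (1200.00)(10.00) = 117125.00 mm³
X̄ = 55250.00 / 2650.00 = 20.85 mm
Ȳ = 117125.00 / 2650.00 = 44.20 mm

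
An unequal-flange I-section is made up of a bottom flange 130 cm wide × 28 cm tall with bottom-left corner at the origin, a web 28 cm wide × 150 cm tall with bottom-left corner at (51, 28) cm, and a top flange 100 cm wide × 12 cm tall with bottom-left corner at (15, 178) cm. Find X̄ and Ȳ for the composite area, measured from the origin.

bottom flange: A = 130 × 28 = 3640.00, centroid at (65.00, 14.00).
web: A = 28 × 150 = 4200.00, centroid at (65.00, 103.00).
top flange: A = 100 × 12 = 1200.00, centroid at (65.00, 184.00).
ΣA = 9040.00 cm²
ΣAX̄ = (3640.00)(65.00) + (4200.00)(65.00) + (1200.00)(65.00) = 587600.00 cm³
ΣAȲ = (3640.00)(14.00) + (4200.00)(103.00) + (1200.00)(184.00) = 704360.00 cm³
X̄ = 587600.00 / 9040.00 = 65.00 cm
Ȳ = 704360.00 / 9040.00 = 77.92 cm

X̄ = 65.00 cm, Ȳ = 77.92 cm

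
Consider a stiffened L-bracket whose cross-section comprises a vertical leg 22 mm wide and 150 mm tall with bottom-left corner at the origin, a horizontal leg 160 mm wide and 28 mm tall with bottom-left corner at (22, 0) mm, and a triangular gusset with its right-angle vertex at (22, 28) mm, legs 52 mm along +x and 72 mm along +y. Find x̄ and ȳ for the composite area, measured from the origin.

x̄ = 58.73 mm, ȳ = 42.23 mm

vertical leg: A = 22 × 150 = 3300.00, centroid at (11.00, 75.00).
horizontal leg: A = 160 × 28 = 4480.00, centroid at (102.00, 14.00).
gusset: A = ½·52·72 = 1872.00, centroid at (39.33, 52.00).
ΣA = 9652.00 mm², ΣAx̄ = 566892.00 mm³, ΣAȳ = 407564.00 mm³.
x̄ = 566892.00/9652.00 = 58.73 mm; ȳ = 407564.00/9652.00 = 42.23 mm.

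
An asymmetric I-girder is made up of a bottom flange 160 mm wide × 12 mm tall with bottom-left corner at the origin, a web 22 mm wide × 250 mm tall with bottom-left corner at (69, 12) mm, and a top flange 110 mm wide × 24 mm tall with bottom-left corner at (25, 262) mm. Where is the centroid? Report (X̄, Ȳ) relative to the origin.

X̄ = 80.00 mm, Ȳ = 147.95 mm

bottom flange: A = 160 × 12 = 1920.00, centroid at (80.00, 6.00).
web: A = 22 × 250 = 5500.00, centroid at (80.00, 137.00).
top flange: A = 110 × 24 = 2640.00, centroid at (80.00, 274.00).
ΣA = 10060.00 mm²
ΣAX̄ = (1920.00)(80.00) + (5500.00)(80.00) + (2640.00)(80.00) = 804800.00 mm³
ΣAȲ = (1920.00)(6.00) + (5500.00)(137.00) + (2640.00)(274.00) = 1488380.00 mm³
X̄ = 804800.00 / 10060.00 = 80.00 mm
Ȳ = 1488380.00 / 10060.00 = 147.95 mm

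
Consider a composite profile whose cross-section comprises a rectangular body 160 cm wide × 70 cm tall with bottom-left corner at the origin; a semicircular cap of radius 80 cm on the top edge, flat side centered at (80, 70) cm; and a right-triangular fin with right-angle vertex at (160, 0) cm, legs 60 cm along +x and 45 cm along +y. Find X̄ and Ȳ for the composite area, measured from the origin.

X̄ = 85.97 cm, Ȳ = 64.47 cm

rectangular body: A = 160 × 70 = 11200.00, centroid at (80.00, 35.00).
semicircular top: A = ½π·80² = 10053.10, centroid at (80.00, 103.95).
triangular fin: A = ½·60·45 = 1350.00, centroid at (180.00, 15.00).
ΣA = 22603.10 cm², ΣAX̄ = 1943247.72 cm³, ΣAȲ = 1457300.09 cm³.
X̄ = 1943247.72/22603.10 = 85.97 cm; Ȳ = 1457300.09/22603.10 = 64.47 cm.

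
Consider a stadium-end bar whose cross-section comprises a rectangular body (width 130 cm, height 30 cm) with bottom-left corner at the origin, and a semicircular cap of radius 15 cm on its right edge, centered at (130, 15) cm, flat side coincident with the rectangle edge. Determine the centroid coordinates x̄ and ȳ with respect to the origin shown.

x̄ = 70.93 cm, ȳ = 15.00 cm

rectangular body: A = 130 × 30 = 3900.00, centroid at (65.00, 15.00).
semicircular end: A = ½π·15² = 353.43, centroid at (136.37, 15.00).
ΣA = 4253.43 cm²
ΣAx̄ = (3900.00)(65.00) + (353.43)(136.37) = 301695.79 cm³
ΣAȳ = (3900.00)(15.00) + (353.43)(15.00) = 63801.44 cm³
x̄ = 301695.79 / 4253.43 = 70.93 cm
ȳ = 63801.44 / 4253.43 = 15.00 cm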